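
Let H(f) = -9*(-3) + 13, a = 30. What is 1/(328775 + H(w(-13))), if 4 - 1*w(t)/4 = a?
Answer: 1/328815 ≈ 3.0412e-6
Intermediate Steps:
w(t) = -104 (w(t) = 16 - 4*30 = 16 - 120 = -104)
H(f) = 40 (H(f) = 27 + 13 = 40)
1/(328775 + H(w(-13))) = 1/(328775 + 40) = 1/328815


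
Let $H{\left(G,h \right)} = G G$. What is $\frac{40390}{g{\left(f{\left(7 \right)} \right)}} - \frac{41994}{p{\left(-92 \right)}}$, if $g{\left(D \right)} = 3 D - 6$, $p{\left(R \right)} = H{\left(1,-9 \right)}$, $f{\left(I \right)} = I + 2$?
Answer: $- \frac{120212}{3} \approx -40071.0$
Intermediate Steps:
$H{\left(G,h \right)} = G^{2}$
$f{\left(I \right)} = 2 + I$
$p{\left(R \right)} = 1$ ($p{\left(R \right)} = 1^{2} = 1$)
$g{\left(D \right)} = -6 + 3 D$
$\frac{40390}{g{\left(f{\left(7 \right)} \right)}} - \frac{41994}{p{\left(-92 \right)}} = \frac{40390}{-6 + 3 \left(2 + 7\right)} - \frac{41994}{1} = \frac{40390}{-6 + 3 \cdot 9} - 41994 = \frac{40390}{-6 + 27} - 41994 = \frac{40390}{21} - 41994 = 40390 \cdot \frac{1}{21} - 41994 = \frac{5770}{3} - 41994 = - \frac{120212}{3}$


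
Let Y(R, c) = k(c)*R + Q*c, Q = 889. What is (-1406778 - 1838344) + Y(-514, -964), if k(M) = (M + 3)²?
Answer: -478791912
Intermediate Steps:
k(M) = (3 + M)²
Y(R, c) = 889*c + R*(3 + c)² (Y(R, c) = (3 + c)²*R + 889*c = R*(3 + c)² + 889*c = 889*c + R*(3 + c)²)
(-1406778 - 1838344) + Y(-514, -964) = (-1406778 - 1838344) + (889*(-964) - 514*(3 - 964)²) = -3245122 + (-856996 - 514*(-961)²) = -3245122 + (-856996 - 514*923521) = -3245122 + (-856996 - 474689794) = -3245122 - 475546790 = -478791912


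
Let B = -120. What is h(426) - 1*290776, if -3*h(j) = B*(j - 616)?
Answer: -298376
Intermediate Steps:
h(j) = -24640 + 40*j (h(j) = -(-40)*(j - 616) = -(-40)*(-616 + j) = -(73920 - 120*j)/3 = -24640 + 40*j)
h(426) - 1*290776 = (-24640 + 40*426) - 1*290776 = (-24640 + 17040) - 290776 = -7600 - 290776 = -298376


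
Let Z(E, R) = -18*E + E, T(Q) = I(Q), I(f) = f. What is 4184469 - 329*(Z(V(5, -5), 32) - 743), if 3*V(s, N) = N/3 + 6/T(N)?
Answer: 199060721/45 ≈ 4.4236e+6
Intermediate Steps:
T(Q) = Q
V(s, N) = 2/N + N/9 (V(s, N) = (N/3 + 6/N)/3 = (6/N + N/3)/3 = 2/N + N/9)
Z(E, R) = -17*E
4184469 - 329*(Z(V(5, -5), 32) - 743) = 4184469 - 329*(-17*(2/(-5) + (1/9)*(-5)) - 743) = 4184469 - 329*(-17*(2*(-1/5) - 5/9) - 743) = 4184469 - 329*(-17*(-2/5 - 5/9) - 743) = 4184469 - 329*(-17*(-43/45) - 743) = 4184469 - 329*(731/45 - 743) = 4184469 - 329*(-32704/45) = 4184469 + 10759616/45 = 199060721/45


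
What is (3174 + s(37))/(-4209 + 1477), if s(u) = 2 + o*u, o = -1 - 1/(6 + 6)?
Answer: -37631/32784 ≈ -1.1478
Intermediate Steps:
o = -13/12 (o = -1 - 1/12 = -13/12 ≈ -1.0833)
s(u) = 2 - 13*u/12
(3174 + s(37))/(-4209 + 1477) = (3174 + (2 - 13/12*37))/(-4209 + 1477) = (3174 + (2 - 481/12))/(-2732) = (3174 - 457/12)*(-1/2732) = (37631/12)*(-1/2732) = -37631/32784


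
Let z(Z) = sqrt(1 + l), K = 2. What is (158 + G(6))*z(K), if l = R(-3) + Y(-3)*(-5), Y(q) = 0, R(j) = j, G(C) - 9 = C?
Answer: 173*I*sqrt(2) ≈ 244.66*I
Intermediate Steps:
G(C) = 9 + C
l = -3 (l = -3 + 0*(-5) = -3 + 0 = -3)
z(Z) = I*sqrt(2) (z(Z) = sqrt(1 - 3) = sqrt(-2) = I*sqrt(2))
(158 + G(6))*z(K) = (158 + (9 + 6))*(I*sqrt(2)) = (158 + 15)*(I*sqrt(2)) = 173*(I*sqrt(2)) = 173*I*sqrt(2)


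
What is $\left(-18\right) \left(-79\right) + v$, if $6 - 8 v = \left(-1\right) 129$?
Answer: $\frac{11511}{8} \approx 1438.9$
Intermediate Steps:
$v = \frac{135}{8}$ ($v = \frac{3}{4} - \frac{\left(-1\right) 129}{8} = \frac{3}{4} - - \frac{129}{8} = \frac{3}{4} + \frac{129}{8} = \frac{135}{8} \approx 16.875$)
$\left(-18\right) \left(-79\right) + v = \left(-18\right) \left(-79\right) + \frac{135}{8} = 1422 + \frac{135}{8} = \frac{11511}{8}$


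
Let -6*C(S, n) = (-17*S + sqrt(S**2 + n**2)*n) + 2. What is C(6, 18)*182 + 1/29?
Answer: 263903/87 - 3276*sqrt(10) ≈ -7326.3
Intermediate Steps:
C(S, n) = -1/3 + 17*S/6 - n*sqrt(S**2 + n**2)/6 (C(S, n) = -((-17*S + sqrt(S**2 + n**2)*n) + 2)/6 = -((-17*S + n*sqrt(S**2 + n**2)) + 2)/6 = -(2 - 17*S + n*sqrt(S**2 + n**2))/6 = -1/3 + 17*S/6 - n*sqrt(S**2 + n**2)/6)
C(6, 18)*182 + 1/29 = (-1/3 + (17/6)*6 - 1/6*18*sqrt(6**2 + 18**2))*182 + 1/29 = (-1/3 + 17 - 1/6*18*sqrt(36 + 324))*182 + 1/29 = (-1/3 + 17 - 1/6*18*sqrt(360))*182 + 1/29 = (-1/3 + 17 - 1/6*18*6*sqrt(10))*182 + 1/29 = (-1/3 + 17 - 18*sqrt(10))*182 + 1/29 = (50/3 - 18*sqrt(10))*182 + 1/29 = (9100/3 - 3276*sqrt(10)) + 1/29 = 263903/87 - 3276*sqrt(10)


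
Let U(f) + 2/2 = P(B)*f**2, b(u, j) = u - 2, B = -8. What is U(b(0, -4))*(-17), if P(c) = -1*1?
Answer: 85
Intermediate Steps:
P(c) = -1
b(u, j) = -2 + u
U(f) = -1 - f**2
U(b(0, -4))*(-17) = (-1 - (-2 + 0)**2)*(-17) = (-1 - 1*(-2)**2)*(-17) = (-1 - 1*4)*(-17) = (-1 - 4)*(-17) = -5*(-17) = 85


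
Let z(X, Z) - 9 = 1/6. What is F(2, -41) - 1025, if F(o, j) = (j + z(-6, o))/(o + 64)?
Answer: -406091/396 ≈ -1025.5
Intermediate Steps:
z(X, Z) = 55/6 (z(X, Z) = 9 + 1/6 = 9 + ⅙ = 55/6)
F(o, j) = (55/6 + j)/(64 + o) (F(o, j) = (j + 55/6)/(o + 64) = (55/6 + j)/(64 + o))
F(2, -41) - 1025 = (55/6 - 41)/(64 + 2) - 1025 = -191/6/66 - 1025 = (1/66)*(-191/6) - 1025 = -191/396 - 1025 = -406091/396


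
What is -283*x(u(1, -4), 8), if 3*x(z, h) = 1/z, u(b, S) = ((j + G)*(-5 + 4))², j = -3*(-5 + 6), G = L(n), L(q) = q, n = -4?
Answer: -283/147 ≈ -1.9252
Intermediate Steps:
G = -4
j = -3 (j = -3*1 = -3)
u(b, S) = 49 (u(b, S) = ((-3 - 4)*(-5 + 4))² = (-7*(-1))² = 7² = 49)
x(z, h) = 1/(3*z)
-283*x(u(1, -4), 8) = -283/(3*49) = -283*1/147 = -283/147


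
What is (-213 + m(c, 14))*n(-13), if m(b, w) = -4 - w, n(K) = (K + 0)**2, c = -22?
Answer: -39039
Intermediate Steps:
n(K) = K**2
(-213 + m(c, 14))*n(-13) = (-213 + (-4 - 1*14))*(-13)**2 = (-213 + (-4 - 14))*169 = (-213 - 18)*169 = -231*169 = -39039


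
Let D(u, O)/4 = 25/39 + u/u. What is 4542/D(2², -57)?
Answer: 88569/128 ≈ 691.95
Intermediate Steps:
D(u, O) = 256/39 (D(u, O) = 4*(25/39 + u/u) = 4*(25*(1/39) + 1) = 4*(25/39 + 1) = 4*(64/39) = 256/39)
4542/D(2², -57) = 4542/(256/39) = 4542*(39/256) = 88569/128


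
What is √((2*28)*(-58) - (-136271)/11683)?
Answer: I*√441735550179/11683 ≈ 56.889*I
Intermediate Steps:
√((2*28)*(-58) - (-136271)/11683) = √(56*(-58) - (-136271)/11683) = √(-3248 - 29*(-4699/11683)) = √(-3248 + 136271/11683) = √(-37810113/11683) = I*√441735550179/11683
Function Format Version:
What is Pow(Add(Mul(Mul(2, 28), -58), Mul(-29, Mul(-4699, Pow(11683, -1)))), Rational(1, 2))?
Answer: Mul(Rational(1, 11683), I, Pow(441735550179, Rational(1, 2))) ≈ Mul(56.889, I)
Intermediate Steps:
Pow(Add(Mul(Mul(2, 28), -58), Mul(-29, Mul(-4699, Pow(11683, -1)))), Rational(1, 2)) = Pow(Add(Mul(56, -58), Mul(-29, Mul(-4699, Rational(1, 11683)))), Rational(1, 2)) = Pow(Add(-3248, Mul(-29, Rational(-4699, 11683))), Rational(1, 2)) = Pow(Add(-3248, Rational(136271, 11683)), Rational(1, 2)) = Pow(Rational(-37810113, 11683), Rational(1, 2)) = Mul(Rational(1, 11683), I, Pow(441735550179, Rational(1, 2)))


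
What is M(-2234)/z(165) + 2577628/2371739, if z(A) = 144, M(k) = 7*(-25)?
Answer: -43875893/341530416 ≈ -0.12847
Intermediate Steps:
M(k) = -175
M(-2234)/z(165) + 2577628/2371739 = -175/144 + 2577628/2371739 = -43875893/341530416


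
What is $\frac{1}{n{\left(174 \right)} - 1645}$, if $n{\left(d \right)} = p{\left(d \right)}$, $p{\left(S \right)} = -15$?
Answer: $- \frac{1}{1660} \approx -0.00060241$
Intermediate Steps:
$n{\left(d \right)} = -15$
$\frac{1}{n{\left(174 \right)} - 1645} = \frac{1}{-15 - 1645} = \frac{1}{-1660} = - \frac{1}{1660}$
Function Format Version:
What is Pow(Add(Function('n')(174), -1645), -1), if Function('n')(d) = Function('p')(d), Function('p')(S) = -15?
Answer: Rational(-1, 1660) ≈ -0.00060241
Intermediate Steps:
Function('n')(d) = -15
Pow(Add(Function('n')(174), -1645), -1) = Pow(Add(-15, -1645), -1) = Pow(-1660, -1) = Rational(-1, 1660)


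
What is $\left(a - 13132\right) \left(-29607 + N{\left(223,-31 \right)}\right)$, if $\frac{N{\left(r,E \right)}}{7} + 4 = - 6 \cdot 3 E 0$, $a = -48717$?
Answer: $1832895115$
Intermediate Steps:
$N{\left(r,E \right)} = -28$ ($N{\left(r,E \right)} = -28 + 7 - 6 \cdot 3 E 0 = -28 + 7 - 18 E 0 = -28 + 7 \cdot 0 = -28 + 0 = -28$)
$\left(a - 13132\right) \left(-29607 + N{\left(223,-31 \right)}\right) = \left(-48717 - 13132\right) \left(-29607 - 28\right) = \left(-61849\right) \left(-29635\right) = 1832895115$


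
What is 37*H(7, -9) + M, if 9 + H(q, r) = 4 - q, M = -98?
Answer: -542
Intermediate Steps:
H(q, r) = -5 - q (H(q, r) = -9 + (4 - q) = -5 - q)
37*H(7, -9) + M = 37*(-5 - 1*7) - 98 = 37*(-5 - 7) - 98 = 37*(-12) - 98 = -444 - 98 = -542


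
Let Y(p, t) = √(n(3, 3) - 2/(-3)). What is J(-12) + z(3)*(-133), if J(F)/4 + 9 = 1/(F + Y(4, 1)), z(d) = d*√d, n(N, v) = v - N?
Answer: -7812/215 - 399*√3 - 2*√6/215 ≈ -727.45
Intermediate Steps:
Y(p, t) = √6/3 (Y(p, t) = √((3 - 1*3) - 2/(-3)) = √((3 - 3) - 2*(-⅓)) = √(0 + ⅔) = √(⅔) = √6/3)
z(d) = d^(3/2)
J(F) = -36 + 4/(F + √6/3)
J(-12) + z(3)*(-133) = 12*(1 - 9*(-12) - 3*√6)/(√6 + 3*(-12)) + 3^(3/2)*(-133) = 12*(1 + 108 - 3*√6)/(√6 - 36) + (3*√3)*(-133) = 12*(109 - 3*√6)/(-36 + √6) - 399*√3 = -399*√3 + 12*(109 - 3*√6)/(-36 + √6)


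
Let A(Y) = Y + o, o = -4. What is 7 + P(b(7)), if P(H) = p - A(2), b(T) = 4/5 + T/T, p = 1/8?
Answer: 73/8 ≈ 9.1250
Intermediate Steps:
p = ⅛ ≈ 0.12500
b(T) = 9/5 (b(T) = 4*(⅕) + 1 = ⅘ + 1 = 9/5)
A(Y) = -4 + Y (A(Y) = Y - 4 = -4 + Y)
P(H) = 17/8 (P(H) = ⅛ - (-4 + 2) = ⅛ - 1*(-2) = ⅛ + 2 = 17/8)
7 + P(b(7)) = 7 + 17/8 = 73/8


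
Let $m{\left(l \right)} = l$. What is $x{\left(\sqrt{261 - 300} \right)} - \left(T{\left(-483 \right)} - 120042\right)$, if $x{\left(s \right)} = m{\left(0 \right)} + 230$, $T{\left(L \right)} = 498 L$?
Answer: $360806$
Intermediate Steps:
$x{\left(s \right)} = 230$ ($x{\left(s \right)} = 0 + 230 = 230$)
$x{\left(\sqrt{261 - 300} \right)} - \left(T{\left(-483 \right)} - 120042\right) = 230 - \left(498 \left(-483\right) - 120042\right) = 230 - \left(-240534 - 120042\right) = 230 - -360576 = 230 + 360576 = 360806$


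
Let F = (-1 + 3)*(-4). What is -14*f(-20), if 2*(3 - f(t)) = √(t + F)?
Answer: -42 + 14*I*√7 ≈ -42.0 + 37.041*I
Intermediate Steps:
F = -8 (F = 2*(-4) = -8)
f(t) = 3 - √(-8 + t)/2 (f(t) = 3 - √(t - 8)/2 = 3 - √(-8 + t)/2)
-14*f(-20) = -14*(3 - √(-8 - 20)/2) = -14*(3 - I*√7) = -42 + 14*I*√7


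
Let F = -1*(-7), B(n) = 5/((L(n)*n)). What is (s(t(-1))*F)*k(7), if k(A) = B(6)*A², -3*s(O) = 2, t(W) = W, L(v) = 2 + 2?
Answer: -1715/36 ≈ -47.639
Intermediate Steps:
L(v) = 4
B(n) = 5/(4*n) (B(n) = 5/((4*n)) = 5*(1/(4*n)) = 5/(4*n))
s(O) = -⅔ (s(O) = -⅓*2 = -⅔)
F = 7
k(A) = 5*A²/24 (k(A) = ((5/4)/6)*A² = ((5/4)*(⅙))*A² = 5*A²/24)
(s(t(-1))*F)*k(7) = (-⅔*7)*((5/24)*7²) = -35*49/36 = -14/3*245/24 = -1715/36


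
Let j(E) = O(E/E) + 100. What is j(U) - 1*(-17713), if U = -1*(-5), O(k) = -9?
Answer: 17804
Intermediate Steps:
U = 5
j(E) = 91 (j(E) = -9 + 100 = 91)
j(U) - 1*(-17713) = 91 - 1*(-17713) = 91 + 17713 = 17804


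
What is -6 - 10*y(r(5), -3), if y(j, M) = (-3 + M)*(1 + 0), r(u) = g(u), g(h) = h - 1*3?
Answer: 54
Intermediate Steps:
g(h) = -3 + h (g(h) = h - 3 = -3 + h)
r(u) = -3 + u
y(j, M) = -3 + M (y(j, M) = (-3 + M)*1 = -3 + M)
-6 - 10*y(r(5), -3) = -6 - 10*(-3 - 3) = -6 - 10*(-6) = -6 + 60 = 54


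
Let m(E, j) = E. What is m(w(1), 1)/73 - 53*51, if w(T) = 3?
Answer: -197316/73 ≈ -2703.0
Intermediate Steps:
m(w(1), 1)/73 - 53*51 = 3/73 - 53*51 = 3*(1/73) - 2703 = 3/73 - 2703 = -197316/73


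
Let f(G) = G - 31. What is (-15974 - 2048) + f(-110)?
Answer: -18163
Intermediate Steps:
f(G) = -31 + G
(-15974 - 2048) + f(-110) = (-15974 - 2048) + (-31 - 110) = -18022 - 141 = -18163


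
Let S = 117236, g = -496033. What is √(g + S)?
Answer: I*√378797 ≈ 615.46*I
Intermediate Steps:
√(g + S) = √(-496033 + 117236) = √(-378797) = I*√378797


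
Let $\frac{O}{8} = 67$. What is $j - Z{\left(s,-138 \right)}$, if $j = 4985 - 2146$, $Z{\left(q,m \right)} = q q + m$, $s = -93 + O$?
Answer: $-193272$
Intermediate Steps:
$O = 536$ ($O = 8 \cdot 67 = 536$)
$s = 443$ ($s = -93 + 536 = 443$)
$Z{\left(q,m \right)} = m + q^{2}$ ($Z{\left(q,m \right)} = q^{2} + m = m + q^{2}$)
$j = 2839$ ($j = 4985 - 2146 = 2839$)
$j - Z{\left(s,-138 \right)} = 2839 - \left(-138 + 443^{2}\right) = 2839 - \left(-138 + 196249\right) = 2839 - 196111 = -193272$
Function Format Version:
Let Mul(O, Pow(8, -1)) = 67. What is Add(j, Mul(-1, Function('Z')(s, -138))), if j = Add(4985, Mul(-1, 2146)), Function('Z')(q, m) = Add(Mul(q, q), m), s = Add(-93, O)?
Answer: -193272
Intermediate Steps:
O = 536 (O = Mul(8, 67) = 536)
s = 443 (s = Add(-93, 536) = 443)
Function('Z')(q, m) = Add(m, Pow(q, 2)) (Function('Z')(q, m) = Add(Pow(q, 2), m) = Add(m, Pow(q, 2)))
j = 2839 (j = Add(4985, -2146) = 2839)
Add(j, Mul(-1, Function('Z')(s, -138))) = Add(2839, Mul(-1, Add(-138, Pow(443, 2)))) = Add(2839, Mul(-1, Add(-138, 196249))) = Add(2839, Mul(-1, 196111)) = Add(2839, -196111) = -193272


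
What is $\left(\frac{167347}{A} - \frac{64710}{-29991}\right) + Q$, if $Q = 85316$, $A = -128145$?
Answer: $\frac{109296480863231}{1281065565} \approx 85317.0$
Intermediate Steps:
$\left(\frac{167347}{A} - \frac{64710}{-29991}\right) + Q = \left(\frac{167347}{-128145} - \frac{64710}{-29991}\right) + 85316 = \left(167347 \left(- \frac{1}{128145}\right) - - \frac{21570}{9997}\right) + 85316 = \left(- \frac{167347}{128145} + \frac{21570}{9997}\right) + 85316 = \frac{1091119691}{1281065565} + 85316 = \frac{109296480863231}{1281065565}$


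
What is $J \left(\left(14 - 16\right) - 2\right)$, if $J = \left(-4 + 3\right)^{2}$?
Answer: $-4$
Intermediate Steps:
$J = 1$ ($J = \left(-1\right)^{2} = 1$)
$J \left(\left(14 - 16\right) - 2\right) = 1 \left(\left(14 - 16\right) - 2\right) = 1 \left(-2 - 2\right) = 1 \left(-4\right) = -4$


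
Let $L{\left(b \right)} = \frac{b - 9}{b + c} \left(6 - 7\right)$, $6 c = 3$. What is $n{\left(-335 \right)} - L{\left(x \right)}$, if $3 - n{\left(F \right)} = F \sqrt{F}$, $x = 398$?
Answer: $\frac{3169}{797} + 335 i \sqrt{335} \approx 3.9762 + 6131.5 i$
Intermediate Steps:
$c = \frac{1}{2}$ ($c = \frac{1}{6} \cdot 3 = \frac{1}{2} \approx 0.5$)
$L{\left(b \right)} = - \frac{-9 + b}{\frac{1}{2} + b}$ ($L{\left(b \right)} = \frac{b - 9}{b + \frac{1}{2}} \left(6 - 7\right) = \frac{-9 + b}{\frac{1}{2} + b} \left(-1\right) = - \frac{-9 + b}{\frac{1}{2} + b}$)
$n{\left(F \right)} = 3 - F^{\frac{3}{2}}$ ($n{\left(F \right)} = 3 - F \sqrt{F} = 3 - F^{\frac{3}{2}}$)
$n{\left(-335 \right)} - L{\left(x \right)} = \left(3 - \left(-335\right)^{\frac{3}{2}}\right) - \frac{2 \left(9 - 398\right)}{1 + 2 \cdot 398} = \left(3 - - 335 i \sqrt{335}\right) - \frac{2 \left(9 - 398\right)}{1 + 796} = \left(3 + 335 i \sqrt{335}\right) - 2 \cdot \frac{1}{797} \left(-389\right) = \left(3 + 335 i \sqrt{335}\right) - - \frac{778}{797} = \left(3 + 335 i \sqrt{335}\right) + \frac{778}{797} = \frac{3169}{797} + 335 i \sqrt{335}$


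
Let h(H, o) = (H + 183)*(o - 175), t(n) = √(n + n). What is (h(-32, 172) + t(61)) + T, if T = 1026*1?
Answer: 573 + √122 ≈ 584.04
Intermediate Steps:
t(n) = √2*√n (t(n) = √(2*n) = √2*√n)
h(H, o) = (-175 + o)*(183 + H) (h(H, o) = (183 + H)*(-175 + o) = (-175 + o)*(183 + H))
T = 1026
(h(-32, 172) + t(61)) + T = ((-32025 - 175*(-32) + 183*172 - 32*172) + √2*√61) + 1026 = ((-32025 + 5600 + 31476 - 5504) + √122) + 1026 = (-453 + √122) + 1026 = 573 + √122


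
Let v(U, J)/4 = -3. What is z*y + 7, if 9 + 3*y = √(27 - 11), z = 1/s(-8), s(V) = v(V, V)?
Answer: 257/36 ≈ 7.1389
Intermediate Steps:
v(U, J) = -12 (v(U, J) = 4*(-3) = -12)
s(V) = -12
z = -1/12 (z = 1/(-12) = -1/12 ≈ -0.083333)
y = -5/3 (y = -3 + √(27 - 11)/3 = -3 + √16/3 = -3 + (⅓)*4 = -3 + 4/3 = -5/3 ≈ -1.6667)
z*y + 7 = -1/12*(-5/3) + 7 = 5/36 + 7 = 257/36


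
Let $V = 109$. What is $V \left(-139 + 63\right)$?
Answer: $-8284$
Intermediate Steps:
$V \left(-139 + 63\right) = 109 \left(-139 + 63\right) = 109 \left(-76\right) = -8284$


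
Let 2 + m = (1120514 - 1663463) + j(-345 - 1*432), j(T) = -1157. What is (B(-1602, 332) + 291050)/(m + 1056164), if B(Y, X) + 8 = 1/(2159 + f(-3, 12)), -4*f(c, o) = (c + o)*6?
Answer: 156107653/274654037 ≈ 0.56838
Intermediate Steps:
f(c, o) = -3*c/2 - 3*o/2 (f(c, o) = -(c + o)*6/4 = -(6*c + 6*o)/4 = -3*c/2 - 3*o/2)
B(Y, X) = -34326/4291 (B(Y, X) = -8 + 1/(2159 + (-3/2*(-3) - 3/2*12)) = -8 + 1/(2159 + (9/2 - 18)) = -8 + 1/(2159 - 27/2) = -8 + 1/(4291/2) = -8 + 2/4291 = -34326/4291)
m = -544108 (m = -2 + ((1120514 - 1663463) - 1157) = -2 + (-542949 - 1157) = -2 - 544106 = -544108)
(B(-1602, 332) + 291050)/(m + 1056164) = (-34326/4291 + 291050)/(-544108 + 1056164) = (1248861224/4291)/512056 = (1248861224/4291)*(1/512056) = 156107653/274654037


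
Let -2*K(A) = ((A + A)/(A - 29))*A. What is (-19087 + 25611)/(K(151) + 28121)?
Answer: 795928/3407961 ≈ 0.23355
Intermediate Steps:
K(A) = -A**2/(-29 + A) (K(A) = -(A + A)/(A - 29)*A/2 = -(2*A)/(-29 + A)*A/2 = -2*A/(-29 + A)*A/2 = -A**2/(-29 + A))
(-19087 + 25611)/(K(151) + 28121) = (-19087 + 25611)/(-1*151**2/(-29 + 151) + 28121) = 6524/(-1*22801/122 + 28121) = 6524/(-1*22801*1/122 + 28121) = 6524/(-22801/122 + 28121) = 6524/(3407961/122) = 6524*(122/3407961) = 795928/3407961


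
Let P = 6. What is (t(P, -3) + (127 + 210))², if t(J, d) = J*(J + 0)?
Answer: 139129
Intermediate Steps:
t(J, d) = J² (t(J, d) = J*J = J²)
(t(P, -3) + (127 + 210))² = (6² + (127 + 210))² = (36 + 337)² = 373² = 139129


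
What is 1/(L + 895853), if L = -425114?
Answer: 1/470739 ≈ 2.1243e-6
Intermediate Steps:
1/(L + 895853) = 1/(-425114 + 895853) = 1/470739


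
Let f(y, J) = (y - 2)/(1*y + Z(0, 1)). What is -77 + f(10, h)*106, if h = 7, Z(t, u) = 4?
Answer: -115/7 ≈ -16.429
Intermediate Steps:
f(y, J) = (-2 + y)/(4 + y) (f(y, J) = (y - 2)/(1*y + 4) = (-2 + y)/(y + 4) = (-2 + y)/(4 + y))
-77 + f(10, h)*106 = -77 + ((-2 + 10)/(4 + 10))*106 = -77 + (8/14)*106 = -77 + ((1/14)*8)*106 = -77 + (4/7)*106 = -77 + 424/7 = -115/7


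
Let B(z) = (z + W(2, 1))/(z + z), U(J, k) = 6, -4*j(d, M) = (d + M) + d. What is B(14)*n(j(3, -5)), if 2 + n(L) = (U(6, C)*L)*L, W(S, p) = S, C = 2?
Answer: -13/14 ≈ -0.92857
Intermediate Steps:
j(d, M) = -d/2 - M/4 (j(d, M) = -((d + M) + d)/4 = -((M + d) + d)/4 = -(M + 2*d)/4 = -d/2 - M/4)
n(L) = -2 + 6*L² (n(L) = -2 + (6*L)*L = -2 + 6*L²)
B(z) = (2 + z)/(2*z) (B(z) = (z + 2)/(z + z) = (2 + z)/((2*z)) = (2 + z)*(1/(2*z)) = (2 + z)/(2*z))
B(14)*n(j(3, -5)) = ((½)*(2 + 14)/14)*(-2 + 6*(-½*3 - ¼*(-5))²) = ((½)*(1/14)*16)*(-2 + 6*(-3/2 + 5/4)²) = 4*(-2 + 6*(-¼)²)/7 = 4*(-2 + 6*(1/16))/7 = 4*(-2 + 3/8)/7 = (4/7)*(-13/8) = -13/14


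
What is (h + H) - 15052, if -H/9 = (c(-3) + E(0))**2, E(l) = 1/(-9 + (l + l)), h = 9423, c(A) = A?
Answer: -51445/9 ≈ -5716.1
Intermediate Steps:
E(l) = 1/(-9 + 2*l)
H = -784/9 (H = -9*(-3 + 1/(-9 + 2*0))**2 = -9*(-3 + 1/(-9 + 0))**2 = -9*(-3 + 1/(-9))**2 = -9*(-3 - 1/9)**2 = -9*(-28/9)**2 = -9*784/81 = -784/9 ≈ -87.111)
(h + H) - 15052 = (9423 - 784/9) - 15052 = 84023/9 - 15052 = -51445/9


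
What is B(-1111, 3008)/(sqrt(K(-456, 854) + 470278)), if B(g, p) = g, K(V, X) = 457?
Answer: -1111*sqrt(470735)/470735 ≈ -1.6193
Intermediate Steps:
B(-1111, 3008)/(sqrt(K(-456, 854) + 470278)) = -1111/sqrt(457 + 470278) = -1111*sqrt(470735)/470735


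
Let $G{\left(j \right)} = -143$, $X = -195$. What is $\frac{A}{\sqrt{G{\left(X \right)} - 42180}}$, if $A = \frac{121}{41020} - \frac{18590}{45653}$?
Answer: $\frac{757037787 i \sqrt{42323}}{79257692117380} \approx 0.001965 i$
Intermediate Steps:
$A = - \frac{757037787}{1872686060}$ ($A = 121 \cdot \frac{1}{41020} - \frac{18590}{45653} = \frac{121}{41020} - \frac{18590}{45653} = - \frac{757037787}{1872686060} \approx -0.40425$)
$\frac{A}{\sqrt{G{\left(X \right)} - 42180}} = - \frac{757037787}{1872686060 \sqrt{-143 - 42180}} = - \frac{757037787}{1872686060 \sqrt{-42323}} = - \frac{757037787}{1872686060 i \sqrt{42323}} = - \frac{757037787 \left(- \frac{i \sqrt{42323}}{42323}\right)}{1872686060} = \frac{757037787 i \sqrt{42323}}{79257692117380}$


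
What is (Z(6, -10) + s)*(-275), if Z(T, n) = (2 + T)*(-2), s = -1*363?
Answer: 104225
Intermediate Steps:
s = -363
Z(T, n) = -4 - 2*T
(Z(6, -10) + s)*(-275) = ((-4 - 2*6) - 363)*(-275) = ((-4 - 12) - 363)*(-275) = (-16 - 363)*(-275) = -379*(-275) = 104225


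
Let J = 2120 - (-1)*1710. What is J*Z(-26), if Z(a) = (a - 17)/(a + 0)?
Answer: 82345/13 ≈ 6334.2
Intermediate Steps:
Z(a) = (-17 + a)/a
J = 3830 (J = 2120 - 1*(-1710) = 2120 + 1710 = 3830)
J*Z(-26) = 3830*((-17 - 26)/(-26)) = 3830*(-1/26*(-43)) = 3830*(43/26) = 82345/13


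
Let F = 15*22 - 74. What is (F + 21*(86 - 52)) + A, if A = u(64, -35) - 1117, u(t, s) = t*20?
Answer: 1133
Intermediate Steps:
u(t, s) = 20*t
F = 256 (F = 330 - 74 = 256)
A = 163 (A = 20*64 - 1117 = 1280 - 1117 = 163)
(F + 21*(86 - 52)) + A = (256 + 21*(86 - 52)) + 163 = (256 + 21*34) + 163 = (256 + 714) + 163 = 970 + 163 = 1133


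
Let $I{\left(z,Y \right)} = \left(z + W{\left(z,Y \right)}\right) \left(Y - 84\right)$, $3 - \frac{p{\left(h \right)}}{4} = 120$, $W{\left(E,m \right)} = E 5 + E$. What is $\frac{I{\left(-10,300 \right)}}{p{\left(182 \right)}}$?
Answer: $\frac{420}{13} \approx 32.308$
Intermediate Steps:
$W{\left(E,m \right)} = 6 E$ ($W{\left(E,m \right)} = 5 E + E = 6 E$)
$p{\left(h \right)} = -468$ ($p{\left(h \right)} = 12 - 480 = -468$)
$I{\left(z,Y \right)} = 7 z \left(-84 + Y\right)$ ($I{\left(z,Y \right)} = \left(z + 6 z\right) \left(Y - 84\right) = 7 z \left(-84 + Y\right)$)
$\frac{I{\left(-10,300 \right)}}{p{\left(182 \right)}} = \frac{7 \left(-10\right) \left(-84 + 300\right)}{-468} = 7 \left(-10\right) 216 \left(- \frac{1}{468}\right) = \left(-15120\right) \left(- \frac{1}{468}\right) = \frac{420}{13}$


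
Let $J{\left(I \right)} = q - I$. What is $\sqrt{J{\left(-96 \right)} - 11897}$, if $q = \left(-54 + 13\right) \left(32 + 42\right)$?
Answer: $i \sqrt{14835} \approx 121.8 i$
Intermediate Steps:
$q = -3034$ ($q = \left(-41\right) 74 = -3034$)
$J{\left(I \right)} = -3034 - I$
$\sqrt{J{\left(-96 \right)} - 11897} = \sqrt{\left(-3034 - -96\right) - 11897} = \sqrt{\left(-3034 + 96\right) - 11897} = \sqrt{-2938 - 11897} = \sqrt{-14835} = i \sqrt{14835}$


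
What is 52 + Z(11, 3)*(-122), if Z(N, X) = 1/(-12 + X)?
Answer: 590/9 ≈ 65.556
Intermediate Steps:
52 + Z(11, 3)*(-122) = 52 - 122/(-12 + 3) = 52 - 122/(-9) = 52 - ⅑*(-122) = 52 + 122/9 = 590/9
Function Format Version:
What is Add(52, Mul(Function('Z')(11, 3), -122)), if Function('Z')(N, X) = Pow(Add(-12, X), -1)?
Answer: Rational(590, 9) ≈ 65.556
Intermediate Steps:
Add(52, Mul(Function('Z')(11, 3), -122)) = Add(52, Mul(Pow(Add(-12, 3), -1), -122)) = Add(52, Mul(Pow(-9, -1), -122)) = Add(52, Mul(Rational(-1, 9), -122)) = Add(52, Rational(122, 9)) = Rational(590, 9)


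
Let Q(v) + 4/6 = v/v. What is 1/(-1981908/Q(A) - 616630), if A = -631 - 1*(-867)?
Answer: -1/6562354 ≈ -1.5238e-7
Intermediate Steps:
A = 236 (A = -631 + 867 = 236)
Q(v) = 1/3 (Q(v) = -2/3 + v/v = -2/3 + 1 = 1/3)
1/(-1981908/Q(A) - 616630) = 1/(-1981908/1/3 - 616630) = 1/(-1981908*3 - 616630) = 1/(-5945724 - 616630) = 1/(-6562354) = -1/6562354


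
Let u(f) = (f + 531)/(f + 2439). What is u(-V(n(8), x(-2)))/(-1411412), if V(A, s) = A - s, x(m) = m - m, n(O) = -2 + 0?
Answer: -533/3445256692 ≈ -1.5471e-7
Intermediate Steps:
n(O) = -2
x(m) = 0
u(f) = (531 + f)/(2439 + f)
u(-V(n(8), x(-2)))/(-1411412) = ((531 - (-2 - 1*0))/(2439 - (-2 - 1*0)))/(-1411412) = ((531 - (-2 + 0))/(2439 - (-2 + 0)))*(-1/1411412) = ((531 - 1*(-2))/(2439 - 1*(-2)))*(-1/1411412) = ((531 + 2)/(2439 + 2))*(-1/1411412) = (533/2441)*(-1/1411412) = -533/3445256692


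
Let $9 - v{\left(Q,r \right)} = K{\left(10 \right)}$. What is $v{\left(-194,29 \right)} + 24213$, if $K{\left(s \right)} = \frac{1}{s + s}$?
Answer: $\frac{484439}{20} \approx 24222.0$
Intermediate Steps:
$K{\left(s \right)} = \frac{1}{2 s}$
$v{\left(Q,r \right)} = \frac{179}{20}$ ($v{\left(Q,r \right)} = 9 - \frac{1}{2 \cdot 10} = 9 - \frac{1}{2} \cdot \frac{1}{10} = 9 - \frac{1}{20} = \frac{179}{20}$)
$v{\left(-194,29 \right)} + 24213 = \frac{179}{20} + 24213 = \frac{484439}{20}$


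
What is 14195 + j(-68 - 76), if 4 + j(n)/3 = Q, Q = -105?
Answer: 13868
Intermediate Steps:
j(n) = -327 (j(n) = -12 + 3*(-105) = -12 - 315 = -327)
14195 + j(-68 - 76) = 14195 - 327 = 13868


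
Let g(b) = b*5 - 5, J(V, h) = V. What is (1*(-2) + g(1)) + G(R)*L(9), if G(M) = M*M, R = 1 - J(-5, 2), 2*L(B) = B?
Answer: 160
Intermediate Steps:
L(B) = B/2
R = 6 (R = 1 - 1*(-5) = 1 + 5 = 6)
g(b) = -5 + 5*b (g(b) = 5*b - 5 = -5 + 5*b)
G(M) = M²
(1*(-2) + g(1)) + G(R)*L(9) = (1*(-2) + (-5 + 5*1)) + 6²*((½)*9) = (-2 + (-5 + 5)) + 36*(9/2) = (-2 + 0) + 162 = -2 + 162 = 160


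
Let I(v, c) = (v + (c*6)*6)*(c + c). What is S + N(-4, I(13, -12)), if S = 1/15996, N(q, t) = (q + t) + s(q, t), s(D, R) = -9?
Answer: 160647829/15996 ≈ 10043.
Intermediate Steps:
I(v, c) = 2*c*(v + 36*c) (I(v, c) = (v + (6*c)*6)*(2*c) = (v + 36*c)*(2*c) = 2*c*(v + 36*c))
N(q, t) = -9 + q + t (N(q, t) = (q + t) - 9 = -9 + q + t)
S = 1/15996 ≈ 6.2516e-5
S + N(-4, I(13, -12)) = 1/15996 + (-9 - 4 + 2*(-12)*(13 + 36*(-12))) = 1/15996 + (-9 - 4 + 2*(-12)*(13 - 432)) = 1/15996 + (-9 - 4 + 2*(-12)*(-419)) = 1/15996 + (-9 - 4 + 10056) = 1/15996 + 10043 = 160647829/15996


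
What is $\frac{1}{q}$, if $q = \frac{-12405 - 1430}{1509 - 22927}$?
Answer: $\frac{21418}{13835} \approx 1.5481$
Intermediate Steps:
$q = \frac{13835}{21418}$ ($q = - \frac{13835}{-21418} = \left(-13835\right) \left(- \frac{1}{21418}\right) = \frac{13835}{21418} \approx 0.64595$)
$\frac{1}{q} = \frac{1}{\frac{13835}{21418}} = \frac{21418}{13835}$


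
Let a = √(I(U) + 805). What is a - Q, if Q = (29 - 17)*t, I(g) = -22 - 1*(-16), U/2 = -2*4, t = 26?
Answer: -312 + √799 ≈ -283.73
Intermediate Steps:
U = -16 (U = 2*(-2*4) = 2*(-8) = -16)
I(g) = -6 (I(g) = -22 + 16 = -6)
a = √799 (a = √(-6 + 805) = √799 ≈ 28.267)
Q = 312 (Q = (29 - 17)*26 = 12*26 = 312)
a - Q = √799 - 1*312 = √799 - 312 = -312 + √799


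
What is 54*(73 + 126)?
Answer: 10746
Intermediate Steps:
54*(73 + 126) = 54*199 = 10746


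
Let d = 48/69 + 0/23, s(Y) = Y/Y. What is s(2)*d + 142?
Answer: 3282/23 ≈ 142.70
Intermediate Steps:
s(Y) = 1
d = 16/23 (d = 48*(1/69) + 0*(1/23) = 16/23 + 0 = 16/23 ≈ 0.69565)
s(2)*d + 142 = 1*(16/23) + 142 = 16/23 + 142 = 3282/23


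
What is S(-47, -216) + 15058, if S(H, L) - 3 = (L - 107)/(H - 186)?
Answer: 3509536/233 ≈ 15062.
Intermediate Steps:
S(H, L) = 3 + (-107 + L)/(-186 + H) (S(H, L) = 3 + (L - 107)/(H - 186) = 3 + (-107 + L)/(-186 + H))
S(-47, -216) + 15058 = (-665 - 216 + 3*(-47))/(-186 - 47) + 15058 = (-665 - 216 - 141)/(-233) + 15058 = -1/233*(-1022) + 15058 = 1022/233 + 15058 = 3509536/233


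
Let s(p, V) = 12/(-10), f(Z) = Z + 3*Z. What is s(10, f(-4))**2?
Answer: 36/25 ≈ 1.4400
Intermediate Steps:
f(Z) = 4*Z
s(p, V) = -6/5 (s(p, V) = 12*(-1/10) = -6/5)
s(10, f(-4))**2 = (-6/5)**2 = 36/25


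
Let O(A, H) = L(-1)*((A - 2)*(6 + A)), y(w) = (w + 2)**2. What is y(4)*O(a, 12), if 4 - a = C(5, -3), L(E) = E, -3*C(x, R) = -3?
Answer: -324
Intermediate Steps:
y(w) = (2 + w)**2
C(x, R) = 1 (C(x, R) = -1/3*(-3) = 1)
a = 3 (a = 4 - 1*1 = 4 - 1 = 3)
O(A, H) = -(-2 + A)*(6 + A) (O(A, H) = -(A - 2)*(6 + A) = -(-2 + A)*(6 + A))
y(4)*O(a, 12) = (2 + 4)**2*(12 - 1*3**2 - 4*3) = 6**2*(12 - 1*9 - 12) = 36*(12 - 9 - 12) = 36*(-9) = -324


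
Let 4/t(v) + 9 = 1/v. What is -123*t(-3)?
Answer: 369/7 ≈ 52.714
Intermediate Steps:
t(v) = 4/(-9 + 1/v)
-123*t(-3) = -(-492)*(-3)/(-1 + 9*(-3)) = -(-492)*(-3)/(-1 - 27) = -(-492)*(-3)/(-28) = -(-492)*(-3)*(-1)/28 = -123*(-3/7) = 369/7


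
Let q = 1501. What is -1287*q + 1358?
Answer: -1930429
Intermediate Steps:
-1287*q + 1358 = -1287*1501 + 1358 = -1931787 + 1358 = -1930429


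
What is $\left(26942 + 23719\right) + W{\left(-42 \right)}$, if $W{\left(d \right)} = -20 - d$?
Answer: $50683$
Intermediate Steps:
$\left(26942 + 23719\right) + W{\left(-42 \right)} = \left(26942 + 23719\right) - -22 = 50661 + \left(-20 + 42\right) = 50661 + 22 = 50683$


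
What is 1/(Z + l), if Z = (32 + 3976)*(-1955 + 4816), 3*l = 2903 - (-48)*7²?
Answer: 3/34405919 ≈ 8.7194e-8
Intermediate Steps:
l = 5255/3 (l = (2903 - (-48)*7²)/3 = (2903 - (-48)*49)/3 = (2903 - 1*(-2352))/3 = (2903 + 2352)/3 = (⅓)*5255 = 5255/3 ≈ 1751.7)
Z = 11466888 (Z = 4008*2861 = 11466888)
1/(Z + l) = 1/(11466888 + 5255/3) = 1/(34405919/3) = 3/34405919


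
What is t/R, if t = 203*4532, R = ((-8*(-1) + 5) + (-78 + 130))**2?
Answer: 919996/4225 ≈ 217.75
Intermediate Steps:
R = 4225 (R = ((8 + 5) + 52)**2 = (13 + 52)**2 = 65**2 = 4225)
t = 919996
t/R = 919996/4225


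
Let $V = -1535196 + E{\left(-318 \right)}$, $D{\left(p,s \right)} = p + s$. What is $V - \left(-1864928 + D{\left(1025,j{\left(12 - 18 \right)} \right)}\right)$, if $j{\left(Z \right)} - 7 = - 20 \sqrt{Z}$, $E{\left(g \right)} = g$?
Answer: $328382 + 20 i \sqrt{6} \approx 3.2838 \cdot 10^{5} + 48.99 i$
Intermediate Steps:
$j{\left(Z \right)} = 7 - 20 \sqrt{Z}$
$V = -1535514$ ($V = -1535196 - 318 = -1535514$)
$V - \left(-1864928 + D{\left(1025,j{\left(12 - 18 \right)} \right)}\right) = -1535514 + \left(1864928 - \left(1025 + \left(7 - 20 \sqrt{12 - 18}\right)\right)\right) = -1535514 + \left(1864928 - \left(1025 + \left(7 - 20 \sqrt{-6}\right)\right)\right) = -1535514 + \left(1864928 - \left(1025 + \left(7 - 20 i \sqrt{6}\right)\right)\right) = -1535514 + \left(1864928 - \left(1032 - 20 i \sqrt{6}\right)\right) = -1535514 + \left(1863896 + 20 i \sqrt{6}\right) = 328382 + 20 i \sqrt{6}$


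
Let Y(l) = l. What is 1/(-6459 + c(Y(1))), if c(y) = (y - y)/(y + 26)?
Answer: -1/6459 ≈ -0.00015482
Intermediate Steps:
c(y) = 0 (c(y) = 0/(26 + y) = 0)
1/(-6459 + c(Y(1))) = 1/(-6459 + 0) = 1/(-6459) = -1/6459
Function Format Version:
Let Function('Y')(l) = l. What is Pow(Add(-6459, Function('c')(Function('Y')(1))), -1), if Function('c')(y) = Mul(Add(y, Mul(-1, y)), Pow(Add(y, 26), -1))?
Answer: Rational(-1, 6459) ≈ -0.00015482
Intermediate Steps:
Function('c')(y) = 0 (Function('c')(y) = Mul(0, Pow(Add(26, y), -1)) = 0)
Pow(Add(-6459, Function('c')(Function('Y')(1))), -1) = Pow(Add(-6459, 0), -1) = Pow(-6459, -1) = Rational(-1, 6459)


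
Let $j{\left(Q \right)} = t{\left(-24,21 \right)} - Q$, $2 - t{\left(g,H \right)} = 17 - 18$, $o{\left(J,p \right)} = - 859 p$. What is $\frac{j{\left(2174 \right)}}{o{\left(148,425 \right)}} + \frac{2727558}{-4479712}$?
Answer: $- \frac{493018891049}{817715429200} \approx -0.60292$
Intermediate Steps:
$t{\left(g,H \right)} = 3$ ($t{\left(g,H \right)} = 2 - \left(17 - 18\right) = 2 - -1 = 2 + 1 = 3$)
$j{\left(Q \right)} = 3 - Q$
$\frac{j{\left(2174 \right)}}{o{\left(148,425 \right)}} + \frac{2727558}{-4479712} = \frac{3 - 2174}{\left(-859\right) 425} + \frac{2727558}{-4479712} = \frac{3 - 2174}{-365075} + 2727558 \left(- \frac{1}{4479712}\right) = \left(-2171\right) \left(- \frac{1}{365075}\right) - \frac{1363779}{2239856} = \frac{2171}{365075} - \frac{1363779}{2239856} = - \frac{493018891049}{817715429200}$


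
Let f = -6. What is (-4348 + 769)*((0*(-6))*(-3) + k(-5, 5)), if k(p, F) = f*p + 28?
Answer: -207582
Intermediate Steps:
k(p, F) = 28 - 6*p (k(p, F) = -6*p + 28 = 28 - 6*p)
(-4348 + 769)*((0*(-6))*(-3) + k(-5, 5)) = (-4348 + 769)*((0*(-6))*(-3) + (28 - 6*(-5))) = -3579*(0*(-3) + (28 + 30)) = -3579*(0 + 58) = -3579*58 = -207582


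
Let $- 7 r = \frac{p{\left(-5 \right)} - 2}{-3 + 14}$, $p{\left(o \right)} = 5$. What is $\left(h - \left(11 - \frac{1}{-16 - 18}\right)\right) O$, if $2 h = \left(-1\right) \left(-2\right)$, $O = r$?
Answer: $\frac{93}{238} \approx 0.39076$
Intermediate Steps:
$r = - \frac{3}{77}$ ($r = - \frac{\left(5 - 2\right) \frac{1}{-3 + 14}}{7} = - \frac{3 \cdot \frac{1}{11}}{7} = \left(- \frac{1}{7}\right) \frac{3}{11} = - \frac{3}{77} \approx -0.038961$)
$O = - \frac{3}{77} \approx -0.038961$
$h = 1$ ($h = \frac{\left(-1\right) \left(-2\right)}{2} = \frac{1}{2} \cdot 2 = 1$)
$\left(h - \left(11 - \frac{1}{-16 - 18}\right)\right) O = \left(1 - \left(11 - \frac{1}{-16 - 18}\right)\right) \left(- \frac{3}{77}\right) = \left(1 - \left(11 - \frac{1}{-34}\right)\right) \left(- \frac{3}{77}\right) = \left(1 - \frac{375}{34}\right) \left(- \frac{3}{77}\right) = \left(- \frac{341}{34}\right) \left(- \frac{3}{77}\right) = \frac{93}{238}$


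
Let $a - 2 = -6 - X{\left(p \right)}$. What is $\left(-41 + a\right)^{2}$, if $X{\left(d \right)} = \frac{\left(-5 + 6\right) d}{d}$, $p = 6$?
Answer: $2116$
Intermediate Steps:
$X{\left(d \right)} = 1$ ($X{\left(d \right)} = \frac{1 d}{d} = \frac{d}{d} = 1$)
$a = -5$ ($a = 2 - 7 = -5$)
$\left(-41 + a\right)^{2} = \left(-41 - 5\right)^{2} = \left(-46\right)^{2} = 2116$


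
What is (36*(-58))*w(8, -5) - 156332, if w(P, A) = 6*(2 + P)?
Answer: -281612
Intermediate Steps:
w(P, A) = 12 + 6*P
(36*(-58))*w(8, -5) - 156332 = (36*(-58))*(12 + 6*8) - 156332 = -2088*(12 + 48) - 156332 = -2088*60 - 156332 = -125280 - 156332 = -281612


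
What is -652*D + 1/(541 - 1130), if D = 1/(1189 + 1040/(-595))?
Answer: -45840615/83215687 ≈ -0.55087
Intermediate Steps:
D = 119/141283 (D = 1/(1189 + 1040*(-1/595)) = 1/(1189 - 208/119) = 1/(141283/119) = 119/141283 ≈ 0.00084228)
-652*D + 1/(541 - 1130) = -652*119/141283 + 1/(541 - 1130) = -77588/141283 + 1/(-589) = -77588/141283 - 1/589 = -45840615/83215687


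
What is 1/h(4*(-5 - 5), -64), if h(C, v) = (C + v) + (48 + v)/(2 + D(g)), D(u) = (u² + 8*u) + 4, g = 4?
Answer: -27/2816 ≈ -0.0095881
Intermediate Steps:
D(u) = 4 + u² + 8*u
h(C, v) = 8/9 + C + 55*v/54 (h(C, v) = (C + v) + (48 + v)/(2 + (4 + 4² + 8*4)) = (C + v) + (48 + v)/(2 + (4 + 16 + 32)) = (C + v) + (48 + v)/(2 + 52) = (C + v) + (48 + v)/54 = (C + v) + (48 + v)*(1/54) = (C + v) + (8/9 + v/54) = 8/9 + C + 55*v/54)
1/h(4*(-5 - 5), -64) = 1/(8/9 + 4*(-5 - 5) + (55/54)*(-64)) = 1/(8/9 + 4*(-10) - 1760/27) = 1/(8/9 - 40 - 1760/27) = 1/(-2816/27) = -27/2816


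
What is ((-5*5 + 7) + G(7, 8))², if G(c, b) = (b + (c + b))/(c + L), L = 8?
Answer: 61009/225 ≈ 271.15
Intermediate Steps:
G(c, b) = (c + 2*b)/(8 + c) (G(c, b) = (b + (c + b))/(c + 8) = (b + (b + c))/(8 + c) = (c + 2*b)/(8 + c))
((-5*5 + 7) + G(7, 8))² = ((-5*5 + 7) + (7 + 2*8)/(8 + 7))² = ((-25 + 7) + (7 + 16)/15)² = (-18 + (1/15)*23)² = (-18 + 23/15)² = (-247/15)² = 61009/225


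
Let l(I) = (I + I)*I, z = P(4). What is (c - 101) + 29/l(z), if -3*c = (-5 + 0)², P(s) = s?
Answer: -10409/96 ≈ -108.43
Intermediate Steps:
z = 4
l(I) = 2*I² (l(I) = (2*I)*I = 2*I²)
c = -25/3 (c = -(-5 + 0)²/3 = -⅓*(-5)² = -⅓*25 = -25/3 ≈ -8.3333)
(c - 101) + 29/l(z) = (-25/3 - 101) + 29/((2*4²)) = -328/3 + 29/((2*16)) = -328/3 + 29/32 = -10409/96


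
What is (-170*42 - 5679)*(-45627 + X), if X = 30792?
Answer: 190169865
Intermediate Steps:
(-170*42 - 5679)*(-45627 + X) = (-170*42 - 5679)*(-45627 + 30792) = (-7140 - 5679)*(-14835) = -12819*(-14835) = 190169865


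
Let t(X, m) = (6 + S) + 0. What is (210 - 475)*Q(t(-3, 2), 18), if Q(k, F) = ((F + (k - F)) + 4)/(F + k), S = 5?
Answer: -3975/29 ≈ -137.07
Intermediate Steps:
t(X, m) = 11 (t(X, m) = (6 + 5) + 0 = 11 + 0 = 11)
Q(k, F) = (4 + k)/(F + k) (Q(k, F) = (k + 4)/(F + k) = (4 + k)/(F + k))
(210 - 475)*Q(t(-3, 2), 18) = (210 - 475)*((4 + 11)/(18 + 11)) = -265*15/29 = -3975/29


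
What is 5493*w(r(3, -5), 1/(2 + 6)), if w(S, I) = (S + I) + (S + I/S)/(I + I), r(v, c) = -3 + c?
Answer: -3510027/16 ≈ -2.1938e+5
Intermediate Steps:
w(S, I) = I + S + (S + I/S)/(2*I) (w(S, I) = (I + S) + (S + I/S)/((2*I)) = (I + S) + (S + I/S)*(1/(2*I)) = (I + S) + (S + I/S)/(2*I) = I + S + (S + I/S)/(2*I))
5493*w(r(3, -5), 1/(2 + 6)) = 5493*(1/(2 + 6) + (-3 - 5) + 1/(2*(-3 - 5)) + (-3 - 5)/(2*(1/(2 + 6)))) = 5493*(1/8 - 8 + (½)/(-8) + (½)*(-8)/1/8) = 5493*(⅛ - 8 + (½)*(-⅛) + (½)*(-8)/(⅛)) = 5493*(⅛ - 8 - 1/16 + (½)*(-8)*8) = 5493*(⅛ - 8 - 1/16 - 32) = 5493*(-639/16) = -3510027/16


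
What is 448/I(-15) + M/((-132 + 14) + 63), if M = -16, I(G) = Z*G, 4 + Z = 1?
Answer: 5072/495 ≈ 10.246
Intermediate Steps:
Z = -3 (Z = -4 + 1 = -3)
I(G) = -3*G
448/I(-15) + M/((-132 + 14) + 63) = 448/((-3*(-15))) - 16/((-132 + 14) + 63) = 448/45 - 16/(-118 + 63) = 448*(1/45) - 16/(-55) = 448/45 - 16*(-1/55) = 448/45 + 16/55 = 5072/495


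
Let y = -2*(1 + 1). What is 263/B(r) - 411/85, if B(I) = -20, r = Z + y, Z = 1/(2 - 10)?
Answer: -1223/68 ≈ -17.985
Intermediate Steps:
y = -4 (y = -2*2 = -4)
Z = -1/8 (Z = 1/(-8) = -1/8 ≈ -0.12500)
r = -33/8 (r = -1/8 - 4 = -33/8 ≈ -4.1250)
263/B(r) - 411/85 = 263/(-20) - 411/85 = 263*(-1/20) - 411*1/85 = -263/20 - 411/85 = -1223/68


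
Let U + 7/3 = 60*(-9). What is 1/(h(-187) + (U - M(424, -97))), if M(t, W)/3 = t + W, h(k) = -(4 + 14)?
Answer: -3/4624 ≈ -0.00064879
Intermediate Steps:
h(k) = -18 (h(k) = -1*18 = -18)
U = -1627/3 (U = -7/3 + 60*(-9) = -7/3 - 540 = -1627/3 ≈ -542.33)
M(t, W) = 3*W + 3*t (M(t, W) = 3*(t + W) = 3*(W + t) = 3*W + 3*t)
1/(h(-187) + (U - M(424, -97))) = 1/(-18 + (-1627/3 - (3*(-97) + 3*424))) = 1/(-18 + (-1627/3 - (-291 + 1272))) = 1/(-18 + (-1627/3 - 1*981)) = 1/(-18 + (-1627/3 - 981)) = 1/(-18 - 4570/3) = 1/(-4624/3) = -3/4624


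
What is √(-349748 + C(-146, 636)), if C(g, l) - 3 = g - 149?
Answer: 2*I*√87510 ≈ 591.64*I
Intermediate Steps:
C(g, l) = -146 + g (C(g, l) = 3 + (g - 149) = 3 + (-149 + g) = -146 + g)
√(-349748 + C(-146, 636)) = √(-349748 + (-146 - 146)) = √(-349748 - 292) = √(-350040) = 2*I*√87510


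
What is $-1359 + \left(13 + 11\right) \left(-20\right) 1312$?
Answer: $-631119$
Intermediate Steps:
$-1359 + \left(13 + 11\right) \left(-20\right) 1312 = -1359 + 24 \left(-20\right) 1312 = -1359 - 629760 = -631119$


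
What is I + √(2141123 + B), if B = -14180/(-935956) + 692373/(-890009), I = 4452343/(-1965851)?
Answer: -4452343/1965851 + √92858388283188217208161625731/208252315901 ≈ 1461.0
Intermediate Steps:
I = -4452343/1965851 (I = 4452343*(-1/1965851) = -4452343/1965851 ≈ -2.2648)
B = -158852583992/208252315901 (B = -14180*(-1/935956) + 692373*(-1/890009) = 3545/233989 - 692373/890009 = -158852583992/208252315901 ≈ -0.76279)
I + √(2141123 + B) = -4452343/1965851 + √(2141123 - 158852583992/208252315901) = -4452343/1965851 + √(445893664526312831/208252315901) = -4452343/1965851 + √92858388283188217208161625731/208252315901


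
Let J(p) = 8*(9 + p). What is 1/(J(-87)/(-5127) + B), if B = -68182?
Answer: -1709/116522830 ≈ -1.4667e-5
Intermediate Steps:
J(p) = 72 + 8*p
1/(J(-87)/(-5127) + B) = 1/((72 + 8*(-87))/(-5127) - 68182) = 1/((72 - 696)*(-1/5127) - 68182) = 1/(-624*(-1/5127) - 68182) = 1/(208/1709 - 68182) = 1/(-116522830/1709) = -1709/116522830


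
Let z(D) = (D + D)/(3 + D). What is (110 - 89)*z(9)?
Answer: 63/2 ≈ 31.500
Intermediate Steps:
z(D) = 2*D/(3 + D) (z(D) = (2*D)/(3 + D) = 2*D/(3 + D))
(110 - 89)*z(9) = (110 - 89)*(2*9/(3 + 9)) = 21*(2*9/12) = 21*(2*9*(1/12)) = 21*(3/2) = 63/2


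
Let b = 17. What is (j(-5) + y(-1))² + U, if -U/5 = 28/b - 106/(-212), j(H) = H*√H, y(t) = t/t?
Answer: -4581/34 - 10*I*√5 ≈ -134.74 - 22.361*I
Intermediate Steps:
y(t) = 1
j(H) = H^(3/2)
U = -365/34 (U = -5*(28/17 - 106/(-212)) = -5*(28*(1/17) - 106*(-1/212)) = -5*(28/17 + ½) = -5*73/34 = -365/34 ≈ -10.735)
(j(-5) + y(-1))² + U = ((-5)^(3/2) + 1)² - 365/34 = (-5*I*√5 + 1)² - 365/34 = (1 - 5*I*√5)² - 365/34 = -365/34 + (1 - 5*I*√5)²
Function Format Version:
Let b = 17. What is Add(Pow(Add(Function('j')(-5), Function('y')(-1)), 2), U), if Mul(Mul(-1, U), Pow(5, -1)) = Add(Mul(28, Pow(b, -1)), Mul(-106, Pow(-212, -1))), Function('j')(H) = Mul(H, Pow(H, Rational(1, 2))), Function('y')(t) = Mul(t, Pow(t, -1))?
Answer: Add(Rational(-4581, 34), Mul(-10, I, Pow(5, Rational(1, 2)))) ≈ Add(-134.74, Mul(-22.361, I))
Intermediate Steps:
Function('y')(t) = 1
Function('j')(H) = Pow(H, Rational(3, 2))
U = Rational(-365, 34) (U = Mul(-5, Add(Mul(28, Pow(17, -1)), Mul(-106, Pow(-212, -1)))) = Mul(-5, Add(Mul(28, Rational(1, 17)), Mul(-106, Rational(-1, 212)))) = Mul(-5, Add(Rational(28, 17), Rational(1, 2))) = Mul(-5, Rational(73, 34)) = Rational(-365, 34) ≈ -10.735)
Add(Pow(Add(Function('j')(-5), Function('y')(-1)), 2), U) = Add(Pow(Add(Pow(-5, Rational(3, 2)), 1), 2), Rational(-365, 34)) = Add(Pow(Add(Mul(-5, I, Pow(5, Rational(1, 2))), 1), 2), Rational(-365, 34)) = Add(Pow(Add(1, Mul(-5, I, Pow(5, Rational(1, 2)))), 2), Rational(-365, 34)) = Add(Rational(-365, 34), Pow(Add(1, Mul(-5, I, Pow(5, Rational(1, 2)))), 2))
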